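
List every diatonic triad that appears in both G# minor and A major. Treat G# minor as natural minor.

Triads in G# minor (natural minor): G# minor (i), A# diminished (ii°), B major (III), C# minor (iv), D# minor (v), E major (VI), F# major (VII).
Triads in A major: A major (I), B minor (ii), C# minor (iii), D major (IV), E major (V), F# minor (vi), G# diminished (vii°).
Shared triads with their functions: C# minor (iv in G# minor, iii in A major); E major (VI in G# minor, V in A major).

C#m, E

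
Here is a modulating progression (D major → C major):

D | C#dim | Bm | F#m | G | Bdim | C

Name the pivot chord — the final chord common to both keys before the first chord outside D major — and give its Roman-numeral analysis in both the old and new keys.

G — IV in D major, V in C major

Chords diatonic to D major: D, Em, F#m, G, A, Bm, C#dim.
Reading the progression, the first chord not in that set is Bdim, so the modulation leaves D major there.
The chord immediately before Bdim is G, which is diatonic to both keys: IV in D major and V in C major.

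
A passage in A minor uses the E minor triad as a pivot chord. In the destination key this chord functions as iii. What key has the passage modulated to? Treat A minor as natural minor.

C major

The numeral iii denotes a minor triad on scale degree 3. With E on degree 3, the tonic of the new key is C.
Degree 3 carries a minor triad in major keys, so the destination is C major.
Check: the diatonic triads of C major are C (I), Dm (ii), Em (iii), F (IV), G (V), Am (vi), Bdim (vii°) — E minor is indeed iii.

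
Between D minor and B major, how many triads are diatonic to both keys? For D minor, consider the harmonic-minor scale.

Diatonic triads of D minor (harmonic minor): Dm (i), Edim (ii°), Faug (III+), Gm (iv), A (V), B♭ (VI), C♯dim (vii°).
Diatonic triads of B major: B (I), C♯m (ii), D♯m (iii), E (IV), F♯ (V), G♯m (vi), A♯dim (vii°).
No triad has the same root and quality in both keys.

0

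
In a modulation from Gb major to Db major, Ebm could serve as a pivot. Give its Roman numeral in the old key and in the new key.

The scale of Gb major is Gb Ab Bb Cb Db Eb F; Eb is degree 6, and the triad built there (Eb-Gb-Bb) is minor, so it is vi.
The scale of Db major is Db Eb F Gb Ab Bb C; Eb is degree 2, and the triad built there (Eb-Gb-Bb) is minor, so it is ii.

vi in Gb major; ii in Db major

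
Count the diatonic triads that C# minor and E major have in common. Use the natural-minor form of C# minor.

Diatonic triads of C# minor (natural minor): C# minor (i), D# diminished (ii°), E major (III), F# minor (iv), G# minor (v), A major (VI), B major (VII).
Diatonic triads of E major: E major (I), F# minor (ii), G# minor (iii), A major (IV), B major (V), C# minor (vi), D# diminished (vii°).
Matching root and quality in both lists: C# minor, D# diminished, E major, F# minor, G# minor, A major, B major.
That gives 7 common triads.

7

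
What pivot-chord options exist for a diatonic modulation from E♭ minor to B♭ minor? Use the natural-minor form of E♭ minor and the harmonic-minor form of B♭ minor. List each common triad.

Triads in E♭ minor (natural minor): E♭ minor (i), F diminished (ii°), G♭ major (III), A♭ minor (iv), B♭ minor (v), C♭ major (VI), D♭ major (VII).
Triads in B♭ minor (harmonic minor): B♭ minor (i), C diminished (ii°), D♭ augmented (III+), E♭ minor (iv), F major (V), G♭ major (VI), A diminished (vii°).
Shared triads with their functions: E♭ minor (i in E♭ minor, iv in B♭ minor); G♭ major (III in E♭ minor, VI in B♭ minor); B♭ minor (v in E♭ minor, i in B♭ minor).

E♭m, G♭, B♭m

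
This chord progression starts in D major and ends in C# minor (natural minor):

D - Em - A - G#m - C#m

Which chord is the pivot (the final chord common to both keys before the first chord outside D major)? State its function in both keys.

Chords diatonic to D major: D, Em, F#m, G, A, Bm, C#dim.
Reading the progression, the first chord not in that set is G#m, so the modulation leaves D major there.
The chord immediately before G#m is A, which is diatonic to both keys: V in D major and VI in C# minor.

A — V in D major, VI in C# minor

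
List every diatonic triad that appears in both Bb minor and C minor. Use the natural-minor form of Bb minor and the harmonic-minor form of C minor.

Triads in Bb minor (natural minor): Bb minor (i), C diminished (ii°), Db major (III), Eb minor (iv), F minor (v), Gb major (VI), Ab major (VII).
Triads in C minor (harmonic minor): C minor (i), D diminished (ii°), Eb augmented (III+), F minor (iv), G major (V), Ab major (VI), B diminished (vii°).
Shared triads with their functions: F minor (v in Bb minor, iv in C minor); Ab major (VII in Bb minor, VI in C minor).

Fm, Ab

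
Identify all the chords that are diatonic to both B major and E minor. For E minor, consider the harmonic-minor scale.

B

Triads in B major: B (I), C#m (ii), D#m (iii), E (IV), F# (V), G#m (vi), A#dim (vii°).
Triads in E minor (harmonic minor): Em (i), F#dim (ii°), Gaug (III+), Am (iv), B (V), C (VI), D#dim (vii°).
Shared triads with their functions: B (I in B major, V in E minor).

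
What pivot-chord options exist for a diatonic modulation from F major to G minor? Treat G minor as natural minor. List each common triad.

Triads in F major: F (I), Gm (ii), Am (iii), Bb (IV), C (V), Dm (vi), Edim (vii°).
Triads in G minor (natural minor): Gm (i), Adim (ii°), Bb (III), Cm (iv), Dm (v), Eb (VI), F (VII).
Shared triads with their functions: F (I in F major, VII in G minor); Gm (ii in F major, i in G minor); Bb (IV in F major, III in G minor); Dm (vi in F major, v in G minor).

F, Gm, Bb, Dm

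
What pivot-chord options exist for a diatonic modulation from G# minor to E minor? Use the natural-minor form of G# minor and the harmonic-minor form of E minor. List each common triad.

B

Triads in G# minor (natural minor): G# minor (i), A# diminished (ii°), B major (III), C# minor (iv), D# minor (v), E major (VI), F# major (VII).
Triads in E minor (harmonic minor): E minor (i), F# diminished (ii°), G augmented (III+), A minor (iv), B major (V), C major (VI), D# diminished (vii°).
Shared triads with their functions: B major (III in G# minor, V in E minor).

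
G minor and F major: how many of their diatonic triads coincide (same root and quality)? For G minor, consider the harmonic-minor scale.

Diatonic triads of G minor (harmonic minor): Gm (i), Adim (ii°), B♭aug (III+), Cm (iv), D (V), E♭ (VI), F♯dim (vii°).
Diatonic triads of F major: F (I), Gm (ii), Am (iii), B♭ (IV), C (V), Dm (vi), Edim (vii°).
Matching root and quality in both lists: Gm.
That gives 1 common triad.

1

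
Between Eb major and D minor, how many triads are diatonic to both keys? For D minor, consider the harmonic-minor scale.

2

Diatonic triads of Eb major: Eb (I), Fm (ii), Gm (iii), Ab (IV), Bb (V), Cm (vi), Ddim (vii°).
Diatonic triads of D minor (harmonic minor): Dm (i), Edim (ii°), Faug (III+), Gm (iv), A (V), Bb (VI), C#dim (vii°).
Matching root and quality in both lists: Gm, Bb.
That gives 2 common triads.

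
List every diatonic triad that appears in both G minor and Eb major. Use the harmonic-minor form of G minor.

Triads in G minor (harmonic minor): Gm (i), Adim (ii°), Bbaug (III+), Cm (iv), D (V), Eb (VI), F#dim (vii°).
Triads in Eb major: Eb (I), Fm (ii), Gm (iii), Ab (IV), Bb (V), Cm (vi), Ddim (vii°).
Shared triads with their functions: Gm (i in G minor, iii in Eb major); Cm (iv in G minor, vi in Eb major); Eb (VI in G minor, I in Eb major).

Gm, Cm, Eb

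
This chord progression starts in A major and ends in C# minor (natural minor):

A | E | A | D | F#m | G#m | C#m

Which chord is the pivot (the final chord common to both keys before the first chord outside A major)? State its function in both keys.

F#m — vi in A major, iv in C# minor

Chords diatonic to A major: A, Bm, C#m, D, E, F#m, G#dim.
Reading the progression, the first chord not in that set is G#m, so the modulation leaves A major there.
The chord immediately before G#m is F#m, which is diatonic to both keys: vi in A major and iv in C# minor.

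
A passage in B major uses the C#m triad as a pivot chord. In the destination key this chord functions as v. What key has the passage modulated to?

F# minor

The numeral v denotes a minor triad on scale degree 5. With C# on degree 5, the tonic of the new key is F#.
Degree 5 carries a minor triad in natural-minor keys, so the destination is F# minor.
Check: the diatonic triads of F# minor (natural minor) are F#m (i), G#dim (ii°), A (III), Bm (iv), C#m (v), D (VI), E (VII) — C#m is indeed v.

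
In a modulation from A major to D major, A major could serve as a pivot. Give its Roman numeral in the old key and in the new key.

I in A major; V in D major

The scale of A major is A B C♯ D E F♯ G♯; A is degree 1, and the triad built there (A-C♯-E) is major, so it is I.
The scale of D major is D E F♯ G A B C♯; A is degree 5, and the triad built there (A-C♯-E) is major, so it is V.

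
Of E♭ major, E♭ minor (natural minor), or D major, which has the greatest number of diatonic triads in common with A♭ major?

E♭ major

Triads of A♭ major: A♭ major (I), B♭ minor (ii), C minor (iii), D♭ major (IV), E♭ major (V), F minor (vi), G diminished (vii°).
E♭ major shares 4: A♭, Cm, E♭, Fm.
E♭ minor (natural minor) shares 2: B♭m, D♭.
D major shares 0: none.
The most common triads (4) are shared with E♭ major.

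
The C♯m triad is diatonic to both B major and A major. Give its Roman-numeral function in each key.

ii in B major; iii in A major

The scale of B major is B C♯ D♯ E F♯ G♯ A♯; C♯ is degree 2, and the triad built there (C♯-E-G♯) is minor, so it is ii.
The scale of A major is A B C♯ D E F♯ G♯; C♯ is degree 3, and the triad built there (C♯-E-G♯) is minor, so it is iii.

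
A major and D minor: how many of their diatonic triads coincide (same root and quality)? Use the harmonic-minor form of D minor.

1

Diatonic triads of A major: A (I), Bm (ii), C♯m (iii), D (IV), E (V), F♯m (vi), G♯dim (vii°).
Diatonic triads of D minor (harmonic minor): Dm (i), Edim (ii°), Faug (III+), Gm (iv), A (V), B♭ (VI), C♯dim (vii°).
Matching root and quality in both lists: A.
That gives 1 common triad.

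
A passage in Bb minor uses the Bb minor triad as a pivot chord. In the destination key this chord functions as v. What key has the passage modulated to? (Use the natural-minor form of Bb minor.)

The numeral v denotes a minor triad on scale degree 5. With Bb on degree 5, the tonic of the new key is Eb.
Degree 5 carries a minor triad in natural-minor keys, so the destination is Eb minor.
Check: the diatonic triads of Eb minor (natural minor) are Ebm (i), Fdim (ii°), Gb (III), Abm (iv), Bbm (v), Cb (VI), Db (VII) — Bb minor is indeed v.

Eb minor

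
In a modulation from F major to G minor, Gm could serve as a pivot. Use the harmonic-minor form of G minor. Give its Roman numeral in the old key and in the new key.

The scale of F major is F G A Bb C D E; G is degree 2, and the triad built there (G-Bb-D) is minor, so it is ii.
The scale of G minor (harmonic minor) is G A Bb C D Eb F#; G is degree 1, and the triad built there (G-Bb-D) is minor, so it is i.

ii in F major; i in G minor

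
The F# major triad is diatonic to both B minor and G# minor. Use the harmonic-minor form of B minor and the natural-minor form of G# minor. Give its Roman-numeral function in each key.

The scale of B minor (harmonic minor) is B C# D E F# G A#; F# is degree 5, and the triad built there (F#-A#-C#) is major, so it is V.
The scale of G# minor (natural minor) is G# A# B C# D# E F#; F# is degree 7, and the triad built there (F#-A#-C#) is major, so it is VII.

V in B minor; VII in G# minor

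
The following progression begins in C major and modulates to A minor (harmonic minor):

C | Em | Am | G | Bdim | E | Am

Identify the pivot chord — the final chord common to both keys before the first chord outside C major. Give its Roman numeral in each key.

Chords diatonic to C major: C, Dm, Em, F, G, Am, Bdim.
Reading the progression, the first chord not in that set is E, so the modulation leaves C major there.
The chord immediately before E is Bdim, which is diatonic to both keys: vii° in C major and ii° in A minor.

Bdim — vii° in C major, ii° in A minor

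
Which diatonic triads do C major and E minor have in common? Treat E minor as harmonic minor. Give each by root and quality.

C, Em, Am

Triads in C major: C (I), Dm (ii), Em (iii), F (IV), G (V), Am (vi), Bdim (vii°).
Triads in E minor (harmonic minor): Em (i), F#dim (ii°), Gaug (III+), Am (iv), B (V), C (VI), D#dim (vii°).
Shared triads with their functions: C (I in C major, VI in E minor); Em (iii in C major, i in E minor); Am (vi in C major, iv in E minor).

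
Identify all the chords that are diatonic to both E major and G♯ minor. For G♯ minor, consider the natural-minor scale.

Triads in E major: E major (I), F♯ minor (ii), G♯ minor (iii), A major (IV), B major (V), C♯ minor (vi), D♯ diminished (vii°).
Triads in G♯ minor (natural minor): G♯ minor (i), A♯ diminished (ii°), B major (III), C♯ minor (iv), D♯ minor (v), E major (VI), F♯ major (VII).
Shared triads with their functions: E major (I in E major, VI in G♯ minor); G♯ minor (iii in E major, i in G♯ minor); B major (V in E major, III in G♯ minor); C♯ minor (vi in E major, iv in G♯ minor).

E, G♯m, B, C♯m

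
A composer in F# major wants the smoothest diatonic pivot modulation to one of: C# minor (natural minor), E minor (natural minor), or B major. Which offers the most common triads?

B major

Triads of F# major: F# (I), G#m (ii), A#m (iii), B (IV), C# (V), D#m (vi), E#dim (vii°).
C# minor (natural minor) shares 2: G#m, B.
E minor (natural minor) shares 0: none.
B major shares 4: F#, G#m, B, D#m.
The most common triads (4) are shared with B major.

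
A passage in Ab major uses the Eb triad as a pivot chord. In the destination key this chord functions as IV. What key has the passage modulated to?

The numeral IV denotes a major triad on scale degree 4. With Eb on degree 4, the tonic of the new key is Bb.
Degree 4 carries a major triad in major keys, so the destination is Bb major.
Check: the diatonic triads of Bb major are Bb (I), Cm (ii), Dm (iii), Eb (IV), F (V), Gm (vi), Adim (vii°) — Eb is indeed IV.

Bb major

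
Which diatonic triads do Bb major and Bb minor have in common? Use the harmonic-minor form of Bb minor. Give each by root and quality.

F, Adim

Triads in Bb major: Bb (I), Cm (ii), Dm (iii), Eb (IV), F (V), Gm (vi), Adim (vii°).
Triads in Bb minor (harmonic minor): Bbm (i), Cdim (ii°), Dbaug (III+), Ebm (iv), F (V), Gb (VI), Adim (vii°).
Shared triads with their functions: F (V in Bb major, V in Bb minor); Adim (vii° in Bb major, vii° in Bb minor).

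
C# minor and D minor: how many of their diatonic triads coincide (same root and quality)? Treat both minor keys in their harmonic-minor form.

1

Diatonic triads of C# minor (harmonic minor): C#m (i), D#dim (ii°), Eaug (III+), F#m (iv), G# (V), A (VI), B#dim (vii°).
Diatonic triads of D minor (harmonic minor): Dm (i), Edim (ii°), Faug (III+), Gm (iv), A (V), Bb (VI), C#dim (vii°).
Matching root and quality in both lists: A.
That gives 1 common triad.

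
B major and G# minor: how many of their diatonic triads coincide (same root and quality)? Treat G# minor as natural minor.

7

Diatonic triads of B major: B (I), C#m (ii), D#m (iii), E (IV), F# (V), G#m (vi), A#dim (vii°).
Diatonic triads of G# minor (natural minor): G#m (i), A#dim (ii°), B (III), C#m (iv), D#m (v), E (VI), F# (VII).
Matching root and quality in both lists: B, C#m, D#m, E, F#, G#m, A#dim.
That gives 7 common triads.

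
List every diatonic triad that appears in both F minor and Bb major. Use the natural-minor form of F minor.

Triads in F minor (natural minor): F minor (i), G diminished (ii°), Ab major (III), Bb minor (iv), C minor (v), Db major (VI), Eb major (VII).
Triads in Bb major: Bb major (I), C minor (ii), D minor (iii), Eb major (IV), F major (V), G minor (vi), A diminished (vii°).
Shared triads with their functions: C minor (v in F minor, ii in Bb major); Eb major (VII in F minor, IV in Bb major).

Cm, Eb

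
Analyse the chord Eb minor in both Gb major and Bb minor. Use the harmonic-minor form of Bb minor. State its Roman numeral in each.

vi in Gb major; iv in Bb minor

The scale of Gb major is Gb Ab Bb Cb Db Eb F; Eb is degree 6, and the triad built there (Eb-Gb-Bb) is minor, so it is vi.
The scale of Bb minor (harmonic minor) is Bb C Db Eb F Gb A; Eb is degree 4, and the triad built there (Eb-Gb-Bb) is minor, so it is iv.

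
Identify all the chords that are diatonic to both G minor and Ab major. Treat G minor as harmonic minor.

Triads in G minor (harmonic minor): Gm (i), Adim (ii°), Bbaug (III+), Cm (iv), D (V), Eb (VI), F#dim (vii°).
Triads in Ab major: Ab (I), Bbm (ii), Cm (iii), Db (IV), Eb (V), Fm (vi), Gdim (vii°).
Shared triads with their functions: Cm (iv in G minor, iii in Ab major); Eb (VI in G minor, V in Ab major).

Cm, Eb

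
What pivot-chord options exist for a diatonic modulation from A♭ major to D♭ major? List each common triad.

A♭, B♭m, D♭, Fm

Triads in A♭ major: A♭ (I), B♭m (ii), Cm (iii), D♭ (IV), E♭ (V), Fm (vi), Gdim (vii°).
Triads in D♭ major: D♭ (I), E♭m (ii), Fm (iii), G♭ (IV), A♭ (V), B♭m (vi), Cdim (vii°).
Shared triads with their functions: A♭ (I in A♭ major, V in D♭ major); B♭m (ii in A♭ major, vi in D♭ major); D♭ (IV in A♭ major, I in D♭ major); Fm (vi in A♭ major, iii in D♭ major).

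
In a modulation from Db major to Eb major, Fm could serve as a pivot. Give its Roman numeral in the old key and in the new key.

The scale of Db major is Db Eb F Gb Ab Bb C; F is degree 3, and the triad built there (F-Ab-C) is minor, so it is iii.
The scale of Eb major is Eb F G Ab Bb C D; F is degree 2, and the triad built there (F-Ab-C) is minor, so it is ii.

iii in Db major; ii in Eb major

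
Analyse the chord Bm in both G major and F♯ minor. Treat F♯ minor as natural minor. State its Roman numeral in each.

iii in G major; iv in F♯ minor

The scale of G major is G A B C D E F♯; B is degree 3, and the triad built there (B-D-F♯) is minor, so it is iii.
The scale of F♯ minor (natural minor) is F♯ G♯ A B C♯ D E; B is degree 4, and the triad built there (B-D-F♯) is minor, so it is iv.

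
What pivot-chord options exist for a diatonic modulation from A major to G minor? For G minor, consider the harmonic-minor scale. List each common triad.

Triads in A major: A major (I), B minor (ii), C# minor (iii), D major (IV), E major (V), F# minor (vi), G# diminished (vii°).
Triads in G minor (harmonic minor): G minor (i), A diminished (ii°), Bb augmented (III+), C minor (iv), D major (V), Eb major (VI), F# diminished (vii°).
Shared triads with their functions: D major (IV in A major, V in G minor).

D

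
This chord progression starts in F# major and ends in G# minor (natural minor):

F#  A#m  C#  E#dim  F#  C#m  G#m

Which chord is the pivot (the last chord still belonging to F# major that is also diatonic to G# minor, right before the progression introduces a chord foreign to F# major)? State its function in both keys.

Chords diatonic to F# major: F#, G#m, A#m, B, C#, D#m, E#dim.
Reading the progression, the first chord not in that set is C#m, so the modulation leaves F# major there.
The chord immediately before C#m is F#, which is diatonic to both keys: I in F# major and VII in G# minor.

F# — I in F# major, VII in G# minor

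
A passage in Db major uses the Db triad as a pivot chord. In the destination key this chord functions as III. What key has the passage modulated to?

The numeral III denotes a major triad on scale degree 3. With Db on degree 3, the tonic of the new key is Bb.
Degree 3 carries a major triad in natural-minor keys, so the destination is Bb minor.
Check: the diatonic triads of Bb minor (natural minor) are Bbm (i), Cdim (ii°), Db (III), Ebm (iv), Fm (v), Gb (VI), Ab (VII) — Db is indeed III.

Bb minor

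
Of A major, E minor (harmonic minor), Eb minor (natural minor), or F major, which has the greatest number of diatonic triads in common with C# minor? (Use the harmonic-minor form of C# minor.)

A major

Triads of C# minor (harmonic minor): C# minor (i), D# diminished (ii°), E augmented (III+), F# minor (iv), G# major (V), A major (VI), B# diminished (vii°).
A major shares 3: C#m, F#m, A.
E minor (harmonic minor) shares 1: D#dim.
Eb minor (natural minor) shares 0: none.
F major shares 0: none.
The most common triads (3) are shared with A major.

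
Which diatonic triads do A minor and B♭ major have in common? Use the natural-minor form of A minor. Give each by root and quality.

Dm, F

Triads in A minor (natural minor): Am (i), Bdim (ii°), C (III), Dm (iv), Em (v), F (VI), G (VII).
Triads in B♭ major: B♭ (I), Cm (ii), Dm (iii), E♭ (IV), F (V), Gm (vi), Adim (vii°).
Shared triads with their functions: Dm (iv in A minor, iii in B♭ major); F (VI in A minor, V in B♭ major).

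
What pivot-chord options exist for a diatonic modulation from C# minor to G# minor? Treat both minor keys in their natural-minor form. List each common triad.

Triads in C# minor (natural minor): C#m (i), D#dim (ii°), E (III), F#m (iv), G#m (v), A (VI), B (VII).
Triads in G# minor (natural minor): G#m (i), A#dim (ii°), B (III), C#m (iv), D#m (v), E (VI), F# (VII).
Shared triads with their functions: C#m (i in C# minor, iv in G# minor); E (III in C# minor, VI in G# minor); G#m (v in C# minor, i in G# minor); B (VII in C# minor, III in G# minor).

C#m, E, G#m, B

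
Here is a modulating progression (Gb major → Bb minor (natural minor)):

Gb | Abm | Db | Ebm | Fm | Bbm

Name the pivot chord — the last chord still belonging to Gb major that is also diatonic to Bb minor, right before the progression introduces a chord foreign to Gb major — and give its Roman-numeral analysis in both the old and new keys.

Ebm — vi in Gb major, iv in Bb minor

Chords diatonic to Gb major: Gb, Abm, Bbm, Cb, Db, Ebm, Fdim.
Reading the progression, the first chord not in that set is Fm, so the modulation leaves Gb major there.
The chord immediately before Fm is Ebm, which is diatonic to both keys: vi in Gb major and iv in Bb minor.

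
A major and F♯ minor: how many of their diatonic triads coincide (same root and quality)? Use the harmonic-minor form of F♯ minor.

4

Diatonic triads of A major: A (I), Bm (ii), C♯m (iii), D (IV), E (V), F♯m (vi), G♯dim (vii°).
Diatonic triads of F♯ minor (harmonic minor): F♯m (i), G♯dim (ii°), Aaug (III+), Bm (iv), C♯ (V), D (VI), E♯dim (vii°).
Matching root and quality in both lists: Bm, D, F♯m, G♯dim.
That gives 4 common triads.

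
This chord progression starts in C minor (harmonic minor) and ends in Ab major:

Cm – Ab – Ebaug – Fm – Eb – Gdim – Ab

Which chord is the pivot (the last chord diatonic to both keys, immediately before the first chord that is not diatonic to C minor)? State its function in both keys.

Fm — iv in C minor, vi in Ab major

Chords diatonic to C minor: Cm, Ddim, Ebaug, Fm, G, Ab, Bdim.
Reading the progression, the first chord not in that set is Eb, so the modulation leaves C minor there.
The chord immediately before Eb is Fm, which is diatonic to both keys: iv in C minor and vi in Ab major.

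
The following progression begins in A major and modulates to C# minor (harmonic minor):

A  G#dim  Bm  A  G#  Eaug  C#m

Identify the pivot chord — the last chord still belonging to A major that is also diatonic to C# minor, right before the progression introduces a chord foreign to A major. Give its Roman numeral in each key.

Chords diatonic to A major: A, Bm, C#m, D, E, F#m, G#dim.
Reading the progression, the first chord not in that set is G#, so the modulation leaves A major there.
The chord immediately before G# is A, which is diatonic to both keys: I in A major and VI in C# minor.

A — I in A major, VI in C# minor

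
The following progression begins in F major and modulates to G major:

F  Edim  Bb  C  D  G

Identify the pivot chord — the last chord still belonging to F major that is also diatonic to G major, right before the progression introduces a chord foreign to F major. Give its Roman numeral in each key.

Chords diatonic to F major: F, Gm, Am, Bb, C, Dm, Edim.
Reading the progression, the first chord not in that set is D, so the modulation leaves F major there.
The chord immediately before D is C, which is diatonic to both keys: V in F major and IV in G major.

C — V in F major, IV in G major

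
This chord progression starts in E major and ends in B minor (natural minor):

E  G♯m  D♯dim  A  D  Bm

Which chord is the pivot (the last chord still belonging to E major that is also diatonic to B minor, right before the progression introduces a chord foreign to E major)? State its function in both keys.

A — IV in E major, VII in B minor

Chords diatonic to E major: E, F♯m, G♯m, A, B, C♯m, D♯dim.
Reading the progression, the first chord not in that set is D, so the modulation leaves E major there.
The chord immediately before D is A, which is diatonic to both keys: IV in E major and VII in B minor.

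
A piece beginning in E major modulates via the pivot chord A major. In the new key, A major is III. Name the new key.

The numeral III denotes a major triad on scale degree 3. With A on degree 3, the tonic of the new key is F#.
Degree 3 carries a major triad in natural-minor keys, so the destination is F# minor.
Check: the diatonic triads of F# minor (natural minor) are F#m (i), G#dim (ii°), A (III), Bm (iv), C#m (v), D (VI), E (VII) — A major is indeed III.

F# minor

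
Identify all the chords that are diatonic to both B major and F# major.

B, D#m, F#, G#m

Triads in B major: B major (I), C# minor (ii), D# minor (iii), E major (IV), F# major (V), G# minor (vi), A# diminished (vii°).
Triads in F# major: F# major (I), G# minor (ii), A# minor (iii), B major (IV), C# major (V), D# minor (vi), E# diminished (vii°).
Shared triads with their functions: B major (I in B major, IV in F# major); D# minor (iii in B major, vi in F# major); F# major (V in B major, I in F# major); G# minor (vi in B major, ii in F# major).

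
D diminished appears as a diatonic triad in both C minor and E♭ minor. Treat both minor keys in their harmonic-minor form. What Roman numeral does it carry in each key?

ii° in C minor; vii° in E♭ minor

The scale of C minor (harmonic minor) is C D E♭ F G A♭ B; D is degree 2, and the triad built there (D-F-A♭) is diminished, so it is ii°.
The scale of E♭ minor (harmonic minor) is E♭ F G♭ A♭ B♭ C♭ D; D is degree 7, and the triad built there (D-F-A♭) is diminished, so it is vii°.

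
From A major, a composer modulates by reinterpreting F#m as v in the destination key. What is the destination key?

The numeral v denotes a minor triad on scale degree 5. With F# on degree 5, the tonic of the new key is B.
Degree 5 carries a minor triad in natural-minor keys, so the destination is B minor.
Check: the diatonic triads of B minor (natural minor) are Bm (i), C#dim (ii°), D (III), Em (iv), F#m (v), G (VI), A (VII) — F#m is indeed v.

B minor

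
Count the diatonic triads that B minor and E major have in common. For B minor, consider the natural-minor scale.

Diatonic triads of B minor (natural minor): Bm (i), C#dim (ii°), D (III), Em (iv), F#m (v), G (VI), A (VII).
Diatonic triads of E major: E (I), F#m (ii), G#m (iii), A (IV), B (V), C#m (vi), D#dim (vii°).
Matching root and quality in both lists: F#m, A.
That gives 2 common triads.

2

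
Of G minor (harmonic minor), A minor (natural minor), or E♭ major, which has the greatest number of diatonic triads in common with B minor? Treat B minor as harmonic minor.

Triads of B minor (harmonic minor): B minor (i), C♯ diminished (ii°), D augmented (III+), E minor (iv), F♯ major (V), G major (VI), A♯ diminished (vii°).
G minor (harmonic minor) shares 0: none.
A minor (natural minor) shares 2: Em, G.
E♭ major shares 0: none.
The most common triads (2) are shared with A minor.

A minor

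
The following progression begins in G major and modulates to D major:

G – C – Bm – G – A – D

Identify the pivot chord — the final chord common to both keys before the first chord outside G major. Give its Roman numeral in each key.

G — I in G major, IV in D major

Chords diatonic to G major: G, Am, Bm, C, D, Em, F♯dim.
Reading the progression, the first chord not in that set is A, so the modulation leaves G major there.
The chord immediately before A is G, which is diatonic to both keys: I in G major and IV in D major.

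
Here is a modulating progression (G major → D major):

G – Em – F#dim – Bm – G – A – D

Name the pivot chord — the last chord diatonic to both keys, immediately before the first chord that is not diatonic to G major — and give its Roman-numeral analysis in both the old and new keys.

Chords diatonic to G major: G, Am, Bm, C, D, Em, F#dim.
Reading the progression, the first chord not in that set is A, so the modulation leaves G major there.
The chord immediately before A is G, which is diatonic to both keys: I in G major and IV in D major.

G — I in G major, IV in D major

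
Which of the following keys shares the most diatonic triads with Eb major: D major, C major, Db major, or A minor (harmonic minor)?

Triads of Eb major: Eb major (I), F minor (ii), G minor (iii), Ab major (IV), Bb major (V), C minor (vi), D diminished (vii°).
D major shares 0: none.
C major shares 0: none.
Db major shares 2: Fm, Ab.
A minor (harmonic minor) shares 0: none.
The most common triads (2) are shared with Db major.

Db major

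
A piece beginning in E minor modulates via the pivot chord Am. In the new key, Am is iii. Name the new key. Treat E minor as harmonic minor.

The numeral iii denotes a minor triad on scale degree 3. With A on degree 3, the tonic of the new key is F.
Degree 3 carries a minor triad in major keys, so the destination is F major.
Check: the diatonic triads of F major are F (I), Gm (ii), Am (iii), B♭ (IV), C (V), Dm (vi), Edim (vii°) — Am is indeed iii.

F major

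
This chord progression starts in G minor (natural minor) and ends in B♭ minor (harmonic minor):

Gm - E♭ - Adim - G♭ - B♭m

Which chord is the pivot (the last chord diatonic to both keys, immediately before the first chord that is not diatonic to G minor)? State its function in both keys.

Chords diatonic to G minor: Gm, Adim, B♭, Cm, Dm, E♭, F.
Reading the progression, the first chord not in that set is G♭, so the modulation leaves G minor there.
The chord immediately before G♭ is Adim, which is diatonic to both keys: ii° in G minor and vii° in B♭ minor.

Adim — ii° in G minor, vii° in B♭ minor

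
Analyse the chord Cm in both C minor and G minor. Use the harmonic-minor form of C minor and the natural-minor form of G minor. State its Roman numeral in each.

i in C minor; iv in G minor

The scale of C minor (harmonic minor) is C D E♭ F G A♭ B; C is degree 1, and the triad built there (C-E♭-G) is minor, so it is i.
The scale of G minor (natural minor) is G A B♭ C D E♭ F; C is degree 4, and the triad built there (C-E♭-G) is minor, so it is iv.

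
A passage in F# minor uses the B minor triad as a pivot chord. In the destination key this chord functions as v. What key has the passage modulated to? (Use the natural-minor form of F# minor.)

E minor

The numeral v denotes a minor triad on scale degree 5. With B on degree 5, the tonic of the new key is E.
Degree 5 carries a minor triad in natural-minor keys, so the destination is E minor.
Check: the diatonic triads of E minor (natural minor) are Em (i), F#dim (ii°), G (III), Am (iv), Bm (v), C (VI), D (VII) — B minor is indeed v.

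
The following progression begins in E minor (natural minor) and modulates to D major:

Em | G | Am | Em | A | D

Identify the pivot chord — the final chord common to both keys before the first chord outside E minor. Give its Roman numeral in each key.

Chords diatonic to E minor: Em, F#dim, G, Am, Bm, C, D.
Reading the progression, the first chord not in that set is A, so the modulation leaves E minor there.
The chord immediately before A is Em, which is diatonic to both keys: i in E minor and ii in D major.

Em — i in E minor, ii in D major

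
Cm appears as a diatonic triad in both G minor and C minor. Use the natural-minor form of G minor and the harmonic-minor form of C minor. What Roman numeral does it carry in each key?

iv in G minor; i in C minor

The scale of G minor (natural minor) is G A Bb C D Eb F; C is degree 4, and the triad built there (C-Eb-G) is minor, so it is iv.
The scale of C minor (harmonic minor) is C D Eb F G Ab B; C is degree 1, and the triad built there (C-Eb-G) is minor, so it is i.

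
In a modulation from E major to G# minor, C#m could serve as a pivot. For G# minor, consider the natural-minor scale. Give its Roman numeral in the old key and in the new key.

The scale of E major is E F# G# A B C# D#; C# is degree 6, and the triad built there (C#-E-G#) is minor, so it is vi.
The scale of G# minor (natural minor) is G# A# B C# D# E F#; C# is degree 4, and the triad built there (C#-E-G#) is minor, so it is iv.

vi in E major; iv in G# minor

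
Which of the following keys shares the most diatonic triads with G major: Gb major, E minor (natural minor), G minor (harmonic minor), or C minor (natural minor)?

E minor

Triads of G major: G (I), Am (ii), Bm (iii), C (IV), D (V), Em (vi), F#dim (vii°).
Gb major shares 0: none.
E minor (natural minor) shares 7: G, Am, Bm, C, D, Em, F#dim.
G minor (harmonic minor) shares 2: D, F#dim.
C minor (natural minor) shares 0: none.
The most common triads (7) are shared with E minor.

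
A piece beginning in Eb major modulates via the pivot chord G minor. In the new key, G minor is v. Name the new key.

The numeral v denotes a minor triad on scale degree 5. With G on degree 5, the tonic of the new key is C.
Degree 5 carries a minor triad in natural-minor keys, so the destination is C minor.
Check: the diatonic triads of C minor (natural minor) are Cm (i), Ddim (ii°), Eb (III), Fm (iv), Gm (v), Ab (VI), Bb (VII) — G minor is indeed v.

C minor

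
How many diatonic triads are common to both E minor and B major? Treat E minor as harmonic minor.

Diatonic triads of E minor (harmonic minor): E minor (i), F# diminished (ii°), G augmented (III+), A minor (iv), B major (V), C major (VI), D# diminished (vii°).
Diatonic triads of B major: B major (I), C# minor (ii), D# minor (iii), E major (IV), F# major (V), G# minor (vi), A# diminished (vii°).
Matching root and quality in both lists: B major.
That gives 1 common triad.

1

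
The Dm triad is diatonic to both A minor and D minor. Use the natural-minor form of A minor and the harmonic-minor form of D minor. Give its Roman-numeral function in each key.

The scale of A minor (natural minor) is A B C D E F G; D is degree 4, and the triad built there (D-F-A) is minor, so it is iv.
The scale of D minor (harmonic minor) is D E F G A B♭ C♯; D is degree 1, and the triad built there (D-F-A) is minor, so it is i.

iv in A minor; i in D minor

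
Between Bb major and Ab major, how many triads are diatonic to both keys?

2

Diatonic triads of Bb major: Bb major (I), C minor (ii), D minor (iii), Eb major (IV), F major (V), G minor (vi), A diminished (vii°).
Diatonic triads of Ab major: Ab major (I), Bb minor (ii), C minor (iii), Db major (IV), Eb major (V), F minor (vi), G diminished (vii°).
Matching root and quality in both lists: C minor, Eb major.
That gives 2 common triads.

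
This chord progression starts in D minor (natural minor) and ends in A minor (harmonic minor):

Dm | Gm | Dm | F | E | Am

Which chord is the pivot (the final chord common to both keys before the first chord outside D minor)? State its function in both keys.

Chords diatonic to D minor: Dm, Edim, F, Gm, Am, B♭, C.
Reading the progression, the first chord not in that set is E, so the modulation leaves D minor there.
The chord immediately before E is F, which is diatonic to both keys: III in D minor and VI in A minor.

F — III in D minor, VI in A minor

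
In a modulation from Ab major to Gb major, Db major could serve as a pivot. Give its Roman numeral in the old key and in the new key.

IV in Ab major; V in Gb major

The scale of Ab major is Ab Bb C Db Eb F G; Db is degree 4, and the triad built there (Db-F-Ab) is major, so it is IV.
The scale of Gb major is Gb Ab Bb Cb Db Eb F; Db is degree 5, and the triad built there (Db-F-Ab) is major, so it is V.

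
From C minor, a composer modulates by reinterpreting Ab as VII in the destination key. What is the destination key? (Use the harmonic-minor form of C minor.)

The numeral VII denotes a major triad on scale degree 7. With Ab on degree 7, the tonic of the new key is Bb.
Degree 7 carries a major triad in natural-minor keys, so the destination is Bb minor.
Check: the diatonic triads of Bb minor (natural minor) are Bbm (i), Cdim (ii°), Db (III), Ebm (iv), Fm (v), Gb (VI), Ab (VII) — Ab is indeed VII.

Bb minor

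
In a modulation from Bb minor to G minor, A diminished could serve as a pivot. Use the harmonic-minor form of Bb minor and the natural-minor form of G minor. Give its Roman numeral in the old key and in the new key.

vii° in Bb minor; ii° in G minor

The scale of Bb minor (harmonic minor) is Bb C Db Eb F Gb A; A is degree 7, and the triad built there (A-C-Eb) is diminished, so it is vii°.
The scale of G minor (natural minor) is G A Bb C D Eb F; A is degree 2, and the triad built there (A-C-Eb) is diminished, so it is ii°.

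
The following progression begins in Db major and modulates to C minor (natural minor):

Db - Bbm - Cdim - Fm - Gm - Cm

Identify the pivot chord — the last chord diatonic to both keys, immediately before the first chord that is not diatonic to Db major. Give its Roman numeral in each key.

Chords diatonic to Db major: Db, Ebm, Fm, Gb, Ab, Bbm, Cdim.
Reading the progression, the first chord not in that set is Gm, so the modulation leaves Db major there.
The chord immediately before Gm is Fm, which is diatonic to both keys: iii in Db major and iv in C minor.

Fm — iii in Db major, iv in C minor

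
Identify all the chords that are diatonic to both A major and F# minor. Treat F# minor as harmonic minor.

Triads in A major: A (I), Bm (ii), C#m (iii), D (IV), E (V), F#m (vi), G#dim (vii°).
Triads in F# minor (harmonic minor): F#m (i), G#dim (ii°), Aaug (III+), Bm (iv), C# (V), D (VI), E#dim (vii°).
Shared triads with their functions: Bm (ii in A major, iv in F# minor); D (IV in A major, VI in F# minor); F#m (vi in A major, i in F# minor); G#dim (vii° in A major, ii° in F# minor).

Bm, D, F#m, G#dim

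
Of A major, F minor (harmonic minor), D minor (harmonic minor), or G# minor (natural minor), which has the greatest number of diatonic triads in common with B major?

Triads of B major: B major (I), C# minor (ii), D# minor (iii), E major (IV), F# major (V), G# minor (vi), A# diminished (vii°).
A major shares 2: C#m, E.
F minor (harmonic minor) shares 0: none.
D minor (harmonic minor) shares 0: none.
G# minor (natural minor) shares 7: B, C#m, D#m, E, F#, G#m, A#dim.
The most common triads (7) are shared with G# minor.

G# minor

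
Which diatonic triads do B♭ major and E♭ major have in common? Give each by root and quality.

B♭, Cm, E♭, Gm

Triads in B♭ major: B♭ (I), Cm (ii), Dm (iii), E♭ (IV), F (V), Gm (vi), Adim (vii°).
Triads in E♭ major: E♭ (I), Fm (ii), Gm (iii), A♭ (IV), B♭ (V), Cm (vi), Ddim (vii°).
Shared triads with their functions: B♭ (I in B♭ major, V in E♭ major); Cm (ii in B♭ major, vi in E♭ major); E♭ (IV in B♭ major, I in E♭ major); Gm (vi in B♭ major, iii in E♭ major).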